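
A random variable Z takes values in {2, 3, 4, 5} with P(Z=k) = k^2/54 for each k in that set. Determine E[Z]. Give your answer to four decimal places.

4.1481

E[Z] = Σ z·P(Z=z)
 = 2·2/27 + 3·1/6 + 4·8/27 + 5·25/54
 = 4/27 + 1/2 + 32/27 + 125/54
 = 112/27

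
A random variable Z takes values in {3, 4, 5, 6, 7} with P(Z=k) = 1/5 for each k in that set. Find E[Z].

5

E[Z] = Σ z·P(Z=z)
 = 3·1/5 + 4·1/5 + 5·1/5 + 6·1/5 + 7·1/5
 = 3/5 + 4/5 + 1 + 6/5 + 7/5
 = 5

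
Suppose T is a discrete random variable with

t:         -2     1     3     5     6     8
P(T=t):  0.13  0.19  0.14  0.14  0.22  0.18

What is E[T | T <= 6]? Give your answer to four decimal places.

P(T <= 6) = 0.13 + 0.19 + 0.14 + 0.14 + 0.22 = 0.82.
E[T | T <= 6] = [(-2)·0.13 + 1·0.19 + 3·0.14 + 5·0.14 + 6·0.22] / 0.82
 = 2.37 / 0.82
 = 237/82

2.8902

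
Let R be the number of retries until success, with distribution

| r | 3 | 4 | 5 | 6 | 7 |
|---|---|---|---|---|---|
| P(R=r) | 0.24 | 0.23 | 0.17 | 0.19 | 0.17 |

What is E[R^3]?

141.8

E[R^3] = Σ r^3·P(R=r)
 = 27·0.24 + 64·0.23 + 125·0.17 + 216·0.19 + 343·0.17
 = 6.48 + 14.72 + 21.25 + 41.04 + 58.31
 = 141.8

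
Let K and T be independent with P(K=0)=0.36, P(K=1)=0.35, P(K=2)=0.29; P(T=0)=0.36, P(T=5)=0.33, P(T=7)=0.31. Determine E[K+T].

E[K+T] = Σ_k Σ_t (k+t) · P(K=k)P(T=t)
 = 0·0.1296 + 5·0.1188 + 7·0.1116 + 1·0.126 + 6·0.1155 + 8·0.1085 + 2·0.1044 + 7·0.0957 + 9·0.0899
 = 0 + 0.594 + 0.7812 + 0.126 + 0.693 + 0.868 + 0.2088 + 0.6699 + 0.8091
 = 4.75

4.75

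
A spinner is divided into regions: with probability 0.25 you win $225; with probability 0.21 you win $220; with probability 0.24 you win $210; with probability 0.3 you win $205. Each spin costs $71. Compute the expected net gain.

E[payout] = 225·0.25 + 220·0.21 + 210·0.24 + 205·0.3
 = 56.25 + 46.2 + 50.4 + 61.5
 = 214.35
Net = 214.35 - 71 = 143.35

143.35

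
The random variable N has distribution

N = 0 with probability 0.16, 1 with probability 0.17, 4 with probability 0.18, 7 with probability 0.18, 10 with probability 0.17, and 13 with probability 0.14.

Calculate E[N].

5.67

E[N] = Σ n·P(N=n)
 = 0·0.16 + 1·0.17 + 4·0.18 + 7·0.18 + 10·0.17 + 13·0.14
 = 0 + 0.17 + 0.72 + 1.26 + 1.7 + 1.82
 = 5.67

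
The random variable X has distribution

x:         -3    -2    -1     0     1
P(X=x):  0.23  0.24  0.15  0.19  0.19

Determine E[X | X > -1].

0.5

P(X > -1) = 0.19 + 0.19 = 0.38.
E[X | X > -1] = [0·0.19 + 1·0.19] / 0.38
 = 0.19 / 0.38
 = 1/2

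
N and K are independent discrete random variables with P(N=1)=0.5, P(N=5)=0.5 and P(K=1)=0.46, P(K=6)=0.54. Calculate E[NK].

11.1

E[NK] = Σ_n Σ_k nk · P(N=n)P(K=k)
 = 1·0.23 + 6·0.27 + 5·0.23 + 30·0.27
 = 0.23 + 1.62 + 1.15 + 8.1
 = 11.1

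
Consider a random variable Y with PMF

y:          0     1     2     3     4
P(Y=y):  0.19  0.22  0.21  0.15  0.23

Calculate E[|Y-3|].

E[|Y-3|] = Σ |y-3|·P(Y=y)
 = 3·0.19 + 2·0.22 + 1·0.21 + 0·0.15 + 1·0.23
 = 0.57 + 0.44 + 0.21 + 0 + 0.23
 = 1.45

1.45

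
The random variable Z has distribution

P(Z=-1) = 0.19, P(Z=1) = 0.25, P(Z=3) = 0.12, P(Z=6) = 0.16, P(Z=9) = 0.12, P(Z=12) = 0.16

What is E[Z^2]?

E[Z^2] = Σ z^2·P(Z=z)
 = 1·0.19 + 1·0.25 + 9·0.12 + 36·0.16 + 81·0.12 + 144·0.16
 = 0.19 + 0.25 + 1.08 + 5.76 + 9.72 + 23.04
 = 40.04

40.04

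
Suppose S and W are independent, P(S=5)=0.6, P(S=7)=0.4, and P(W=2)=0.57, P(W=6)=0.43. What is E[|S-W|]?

2.596

E[|S-W|] = Σ_s Σ_w |s-w| · P(S=s)P(W=w)
 = 3·0.342 + 1·0.258 + 5·0.228 + 1·0.172
 = 1.026 + 0.258 + 1.14 + 0.172
 = 2.596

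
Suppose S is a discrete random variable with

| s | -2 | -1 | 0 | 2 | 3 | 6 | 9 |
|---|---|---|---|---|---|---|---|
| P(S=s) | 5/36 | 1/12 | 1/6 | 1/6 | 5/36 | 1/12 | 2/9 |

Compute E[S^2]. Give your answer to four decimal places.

E[S^2] = Σ s^2·P(S=s)
 = 4·5/36 + 1·1/12 + 0·1/6 + 4·1/6 + 9·5/36 + 36·1/12 + 81·2/9
 = 5/9 + 1/12 + 0 + 2/3 + 5/4 + 3 + 18
 = 212/9

23.5556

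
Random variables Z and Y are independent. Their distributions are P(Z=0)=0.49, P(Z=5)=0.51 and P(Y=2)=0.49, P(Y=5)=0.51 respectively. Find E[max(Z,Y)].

E[max(Z,Y)] = Σ_z Σ_y max(z,y) · P(Z=z)P(Y=y)
 = 2·0.2401 + 5·0.2499 + 5·0.2499 + 5·0.2601
 = 0.4802 + 1.2495 + 1.2495 + 1.3005
 = 4.2797

4.2797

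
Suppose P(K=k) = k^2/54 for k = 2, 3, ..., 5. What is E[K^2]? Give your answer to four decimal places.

18.1111

E[K^2] = Σ k^2·P(K=k)
 = 4·2/27 + 9·1/6 + 16·8/27 + 25·25/54
 = 8/27 + 3/2 + 128/27 + 625/54
 = 163/9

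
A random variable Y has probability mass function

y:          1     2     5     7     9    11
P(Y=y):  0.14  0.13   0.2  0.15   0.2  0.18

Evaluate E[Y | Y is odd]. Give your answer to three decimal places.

6.862

P(Y is odd) = 0.14 + 0.2 + 0.15 + 0.2 + 0.18 = 0.87.
E[Y | Y is odd] = [1·0.14 + 5·0.2 + 7·0.15 + 9·0.2 + 11·0.18] / 0.87
 = 5.97 / 0.87
 = 199/29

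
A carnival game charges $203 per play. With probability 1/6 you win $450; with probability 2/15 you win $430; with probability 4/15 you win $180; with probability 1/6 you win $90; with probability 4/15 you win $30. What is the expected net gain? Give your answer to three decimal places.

0.333

E[payout] = 450·1/6 + 430·2/15 + 180·4/15 + 90·1/6 + 30·4/15
 = 75 + 172/3 + 48 + 15 + 8
 = 610/3
Net = 610/3 - 203 = 1/3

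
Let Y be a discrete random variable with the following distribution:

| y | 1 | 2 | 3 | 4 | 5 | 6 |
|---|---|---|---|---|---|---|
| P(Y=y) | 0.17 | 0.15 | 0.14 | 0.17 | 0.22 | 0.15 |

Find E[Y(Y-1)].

12.08

E[Y(Y-1)] = Σ y(y-1)·P(Y=y)
 = 0·0.17 + 2·0.15 + 6·0.14 + 12·0.17 + 20·0.22 + 30·0.15
 = 0 + 0.3 + 0.84 + 2.04 + 4.4 + 4.5
 = 12.08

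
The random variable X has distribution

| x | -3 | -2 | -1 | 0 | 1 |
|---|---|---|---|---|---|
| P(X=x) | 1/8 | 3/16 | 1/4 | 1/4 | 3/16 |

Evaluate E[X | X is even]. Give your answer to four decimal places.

P(X is even) = 3/16 + 1/4 = 7/16.
E[X | X is even] = [(-2)·3/16 + 0·1/4] / (7/16)
 = -3/8 / (7/16)
 = -6/7

-0.8571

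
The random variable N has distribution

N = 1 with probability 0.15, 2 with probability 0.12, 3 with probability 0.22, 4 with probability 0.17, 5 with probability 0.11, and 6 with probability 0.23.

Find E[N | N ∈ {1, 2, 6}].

3.54

P(N ∈ {1, 2, 6}) = 0.15 + 0.12 + 0.23 = 0.5.
E[N | N ∈ {1, 2, 6}] = [1·0.15 + 2·0.12 + 6·0.23] / 0.5
 = 1.77 / 0.5
 = 177/50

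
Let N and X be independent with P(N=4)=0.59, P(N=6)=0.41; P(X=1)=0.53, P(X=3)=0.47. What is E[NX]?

E[NX] = Σ_n Σ_x nx · P(N=n)P(X=x)
 = 4·0.3127 + 12·0.2773 + 6·0.2173 + 18·0.1927
 = 1.2508 + 3.3276 + 1.3038 + 3.4686
 = 9.3508

9.3508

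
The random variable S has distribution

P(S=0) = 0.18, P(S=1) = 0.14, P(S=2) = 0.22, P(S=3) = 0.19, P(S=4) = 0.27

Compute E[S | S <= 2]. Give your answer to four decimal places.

1.0741

P(S <= 2) = 0.18 + 0.14 + 0.22 = 0.54.
E[S | S <= 2] = [0·0.18 + 1·0.14 + 2·0.22] / 0.54
 = 0.58 / 0.54
 = 29/27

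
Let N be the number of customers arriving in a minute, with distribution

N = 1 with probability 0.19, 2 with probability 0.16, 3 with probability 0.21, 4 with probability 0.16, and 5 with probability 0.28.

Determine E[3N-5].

4.54

E[3N-5] = Σ (3n-5)·P(N=n)
 = (-2)·0.19 + 1·0.16 + 4·0.21 + 7·0.16 + 10·0.28
 = (-0.38) + 0.16 + 0.84 + 1.12 + 2.8
 = 4.54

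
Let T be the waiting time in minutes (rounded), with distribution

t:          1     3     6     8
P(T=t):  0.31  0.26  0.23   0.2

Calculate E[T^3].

E[T^3] = Σ t^3·P(T=t)
 = 1·0.31 + 27·0.26 + 216·0.23 + 512·0.2
 = 0.31 + 7.02 + 49.68 + 102.4
 = 159.41

159.41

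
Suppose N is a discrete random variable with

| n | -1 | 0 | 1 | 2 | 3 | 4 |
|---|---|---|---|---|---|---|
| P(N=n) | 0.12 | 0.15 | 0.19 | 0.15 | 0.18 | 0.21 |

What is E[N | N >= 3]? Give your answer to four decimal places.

3.5385

P(N >= 3) = 0.18 + 0.21 = 0.39.
E[N | N >= 3] = [3·0.18 + 4·0.21] / 0.39
 = 1.38 / 0.39
 = 46/13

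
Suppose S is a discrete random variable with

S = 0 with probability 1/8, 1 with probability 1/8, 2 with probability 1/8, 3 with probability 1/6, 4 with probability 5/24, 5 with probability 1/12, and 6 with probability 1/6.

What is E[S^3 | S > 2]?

P(S > 2) = 1/6 + 5/24 + 1/12 + 1/6 = 5/8.
E[S^3 | S > 2] = [27·1/6 + 64·5/24 + 125·1/12 + 216·1/6] / (5/8)
 = 257/4 / (5/8)
 = 514/5

102.8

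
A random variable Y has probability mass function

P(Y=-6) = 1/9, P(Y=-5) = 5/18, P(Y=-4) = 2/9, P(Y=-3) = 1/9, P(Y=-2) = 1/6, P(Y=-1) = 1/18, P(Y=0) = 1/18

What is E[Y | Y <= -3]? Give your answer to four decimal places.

-4.5385

P(Y <= -3) = 1/9 + 5/18 + 2/9 + 1/9 = 13/18.
E[Y | Y <= -3] = [(-6)·1/9 + (-5)·5/18 + (-4)·2/9 + (-3)·1/9] / (13/18)
 = -59/18 / (13/18)
 = -59/13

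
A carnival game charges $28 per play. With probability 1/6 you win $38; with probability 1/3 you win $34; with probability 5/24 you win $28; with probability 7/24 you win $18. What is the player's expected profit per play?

E[payout] = 38·1/6 + 34·1/3 + 28·5/24 + 18·7/24
 = 19/3 + 34/3 + 35/6 + 21/4
 = 115/4
Net = 115/4 - 28 = 3/4

0.75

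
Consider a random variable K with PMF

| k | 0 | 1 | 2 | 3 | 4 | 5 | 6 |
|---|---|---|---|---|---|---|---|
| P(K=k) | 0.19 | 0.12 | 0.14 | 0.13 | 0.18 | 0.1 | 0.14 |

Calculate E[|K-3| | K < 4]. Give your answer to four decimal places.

1.6379

P(K < 4) = 0.19 + 0.12 + 0.14 + 0.13 = 0.58.
E[|K-3| | K < 4] = [3·0.19 + 2·0.12 + 1·0.14 + 0·0.13] / 0.58
 = 0.95 / 0.58
 = 95/58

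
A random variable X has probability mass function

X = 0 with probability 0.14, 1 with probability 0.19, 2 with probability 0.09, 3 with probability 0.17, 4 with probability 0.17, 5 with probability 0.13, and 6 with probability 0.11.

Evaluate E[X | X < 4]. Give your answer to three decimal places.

1.492

P(X < 4) = 0.14 + 0.19 + 0.09 + 0.17 = 0.59.
E[X | X < 4] = [0·0.14 + 1·0.19 + 2·0.09 + 3·0.17] / 0.59
 = 0.88 / 0.59
 = 88/59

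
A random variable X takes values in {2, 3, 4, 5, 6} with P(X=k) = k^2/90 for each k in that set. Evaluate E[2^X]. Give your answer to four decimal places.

38.3111

E[2^X] = Σ 2^x·P(X=x)
 = 4·2/45 + 8·1/10 + 16·8/45 + 32·5/18 + 64·2/5
 = 8/45 + 4/5 + 128/45 + 80/9 + 128/5
 = 1724/45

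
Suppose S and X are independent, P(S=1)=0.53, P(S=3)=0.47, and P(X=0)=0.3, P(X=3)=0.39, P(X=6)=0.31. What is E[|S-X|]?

E[|S-X|] = Σ_s Σ_x |s-x| · P(S=s)P(X=x)
 = 1·0.159 + 2·0.2067 + 5·0.1643 + 3·0.141 + 0·0.1833 + 3·0.1457
 = 0.159 + 0.4134 + 0.8215 + 0.423 + 0 + 0.4371
 = 2.254

2.254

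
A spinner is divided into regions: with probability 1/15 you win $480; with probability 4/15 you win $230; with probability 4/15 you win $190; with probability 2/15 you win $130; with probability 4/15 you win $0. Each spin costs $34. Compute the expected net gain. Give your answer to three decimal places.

E[payout] = 480·1/15 + 230·4/15 + 190·4/15 + 130·2/15 + 0·4/15
 = 32 + 184/3 + 152/3 + 52/3 + 0
 = 484/3
Net = 484/3 - 34 = 382/3

127.333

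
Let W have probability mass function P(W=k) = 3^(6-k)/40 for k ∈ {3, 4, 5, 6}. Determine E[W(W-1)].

E[W(W-1)] = Σ w(w-1)·P(W=w)
 = 6·27/40 + 12·9/40 + 20·3/40 + 30·1/40
 = 81/20 + 27/10 + 3/2 + 3/4
 = 9

9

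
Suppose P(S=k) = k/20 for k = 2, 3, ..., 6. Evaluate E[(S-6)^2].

4

E[(S-6)^2] = Σ (s-6)^2·P(S=s)
 = 16·1/10 + 9·3/20 + 4·1/5 + 1·1/4 + 0·3/10
 = 8/5 + 27/20 + 4/5 + 1/4 + 0
 = 4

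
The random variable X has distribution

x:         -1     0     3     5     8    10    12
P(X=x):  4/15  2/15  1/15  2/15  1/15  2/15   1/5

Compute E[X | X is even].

8

P(X is even) = 2/15 + 1/15 + 2/15 + 1/5 = 8/15.
E[X | X is even] = [0·2/15 + 8·1/15 + 10·2/15 + 12·1/5] / (8/15)
 = 64/15 / (8/15)
 = 8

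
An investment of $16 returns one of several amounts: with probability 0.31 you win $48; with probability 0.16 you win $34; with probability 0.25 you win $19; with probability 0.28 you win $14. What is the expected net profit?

E[payout] = 48·0.31 + 34·0.16 + 19·0.25 + 14·0.28
 = 14.88 + 5.44 + 4.75 + 3.92
 = 28.99
Net = 28.99 - 16 = 12.99

12.99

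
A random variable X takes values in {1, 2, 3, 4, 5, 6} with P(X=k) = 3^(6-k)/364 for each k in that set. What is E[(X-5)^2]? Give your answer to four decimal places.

13.0082

E[(X-5)^2] = Σ (x-5)^2·P(X=x)
 = 16·243/364 + 9·81/364 + 4·27/364 + 1·9/364 + 0·3/364 + 1·1/364
 = 972/91 + 729/364 + 27/91 + 9/364 + 0 + 1/364
 = 4735/364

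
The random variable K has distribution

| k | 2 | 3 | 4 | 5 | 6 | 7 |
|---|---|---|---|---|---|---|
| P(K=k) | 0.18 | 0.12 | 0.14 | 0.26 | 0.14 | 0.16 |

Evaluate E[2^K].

E[2^K] = Σ 2^k·P(K=k)
 = 4·0.18 + 8·0.12 + 16·0.14 + 32·0.26 + 64·0.14 + 128·0.16
 = 0.72 + 0.96 + 2.24 + 8.32 + 8.96 + 20.48
 = 41.68

41.68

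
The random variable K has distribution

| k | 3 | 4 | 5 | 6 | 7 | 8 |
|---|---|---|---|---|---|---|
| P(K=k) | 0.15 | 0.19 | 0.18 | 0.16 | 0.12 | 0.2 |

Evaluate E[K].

5.51

E[K] = Σ k·P(K=k)
 = 3·0.15 + 4·0.19 + 5·0.18 + 6·0.16 + 7·0.12 + 8·0.2
 = 0.45 + 0.76 + 0.9 + 0.96 + 0.84 + 1.6
 = 5.51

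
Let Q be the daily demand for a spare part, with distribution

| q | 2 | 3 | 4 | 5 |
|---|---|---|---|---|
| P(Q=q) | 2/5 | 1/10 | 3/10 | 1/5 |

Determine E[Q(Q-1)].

9

E[Q(Q-1)] = Σ q(q-1)·P(Q=q)
 = 2·2/5 + 6·1/10 + 12·3/10 + 20·1/5
 = 4/5 + 3/5 + 18/5 + 4
 = 9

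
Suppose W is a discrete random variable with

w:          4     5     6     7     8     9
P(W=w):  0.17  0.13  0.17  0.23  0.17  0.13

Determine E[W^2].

44.77

E[W^2] = Σ w^2·P(W=w)
 = 16·0.17 + 25·0.13 + 36·0.17 + 49·0.23 + 64·0.17 + 81·0.13
 = 2.72 + 3.25 + 6.12 + 11.27 + 10.88 + 10.53
 = 44.77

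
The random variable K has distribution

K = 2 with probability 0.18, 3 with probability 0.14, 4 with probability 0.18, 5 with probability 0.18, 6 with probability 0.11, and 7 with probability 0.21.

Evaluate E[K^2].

E[K^2] = Σ k^2·P(K=k)
 = 4·0.18 + 9·0.14 + 16·0.18 + 25·0.18 + 36·0.11 + 49·0.21
 = 0.72 + 1.26 + 2.88 + 4.5 + 3.96 + 10.29
 = 23.61

23.61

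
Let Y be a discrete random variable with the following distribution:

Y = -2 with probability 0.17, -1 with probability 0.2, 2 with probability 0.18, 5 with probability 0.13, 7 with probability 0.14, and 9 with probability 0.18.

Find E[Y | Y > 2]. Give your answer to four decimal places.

P(Y > 2) = 0.13 + 0.14 + 0.18 = 0.45.
E[Y | Y > 2] = [5·0.13 + 7·0.14 + 9·0.18] / 0.45
 = 3.25 / 0.45
 = 65/9

7.2222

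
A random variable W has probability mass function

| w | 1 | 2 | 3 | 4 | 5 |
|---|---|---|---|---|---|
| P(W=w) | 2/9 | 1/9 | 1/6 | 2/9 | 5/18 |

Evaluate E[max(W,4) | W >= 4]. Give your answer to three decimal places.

P(W >= 4) = 2/9 + 5/18 = 1/2.
E[max(W,4) | W >= 4] = [4·2/9 + 5·5/18] / (1/2)
 = 41/18 / (1/2)
 = 41/9

4.556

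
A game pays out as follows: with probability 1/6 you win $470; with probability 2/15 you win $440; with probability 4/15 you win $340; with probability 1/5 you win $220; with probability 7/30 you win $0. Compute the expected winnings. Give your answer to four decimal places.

271.6667

E[payout] = 470·1/6 + 440·2/15 + 340·4/15 + 220·1/5 + 0·7/30
 = 235/3 + 176/3 + 272/3 + 44 + 0
 = 815/3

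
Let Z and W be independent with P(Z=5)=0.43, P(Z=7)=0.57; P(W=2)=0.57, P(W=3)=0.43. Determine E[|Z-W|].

3.71

E[|Z-W|] = Σ_z Σ_w |z-w| · P(Z=z)P(W=w)
 = 3·0.2451 + 2·0.1849 + 5·0.3249 + 4·0.2451
 = 0.7353 + 0.3698 + 1.6245 + 0.9804
 = 3.71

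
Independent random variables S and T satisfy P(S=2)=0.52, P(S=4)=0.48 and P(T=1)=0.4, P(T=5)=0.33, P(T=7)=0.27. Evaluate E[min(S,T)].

E[min(S,T)] = Σ_s Σ_t min(s,t) · P(S=s)P(T=t)
 = 1·0.208 + 2·0.1716 + 2·0.1404 + 1·0.192 + 4·0.1584 + 4·0.1296
 = 0.208 + 0.3432 + 0.2808 + 0.192 + 0.6336 + 0.5184
 = 2.176

2.176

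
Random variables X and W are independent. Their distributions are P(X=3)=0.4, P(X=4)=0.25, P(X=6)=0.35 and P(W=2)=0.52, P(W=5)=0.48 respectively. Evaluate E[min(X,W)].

2.936

E[min(X,W)] = Σ_x Σ_w min(x,w) · P(X=x)P(W=w)
 = 2·0.208 + 3·0.192 + 2·0.13 + 4·0.12 + 2·0.182 + 5·0.168
 = 0.416 + 0.576 + 0.26 + 0.48 + 0.364 + 0.84
 = 2.936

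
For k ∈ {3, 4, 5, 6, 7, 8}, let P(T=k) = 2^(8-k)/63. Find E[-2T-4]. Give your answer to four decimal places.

-11.8095

E[-2T-4] = Σ (-2t-4)·P(T=t)
 = (-10)·32/63 + (-12)·16/63 + (-14)·8/63 + (-16)·4/63 + (-18)·2/63 + (-20)·1/63
 = (-320/63) + (-64/21) + (-16/9) + (-64/63) + (-4/7) + (-20/63)
 = -248/21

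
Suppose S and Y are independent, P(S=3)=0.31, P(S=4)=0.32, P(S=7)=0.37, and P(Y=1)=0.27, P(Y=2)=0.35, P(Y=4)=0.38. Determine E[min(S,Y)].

2.3722

E[min(S,Y)] = Σ_s Σ_y min(s,y) · P(S=s)P(Y=y)
 = 1·0.0837 + 2·0.1085 + 3·0.1178 + 1·0.0864 + 2·0.112 + 4·0.1216 + 1·0.0999 + 2·0.1295 + 4·0.1406
 = 0.0837 + 0.217 + 0.3534 + 0.0864 + 0.224 + 0.4864 + 0.0999 + 0.259 + 0.5624
 = 2.3722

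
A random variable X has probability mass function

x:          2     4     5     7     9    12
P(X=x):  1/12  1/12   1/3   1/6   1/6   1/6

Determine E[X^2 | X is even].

77

P(X is even) = 1/12 + 1/12 + 1/6 = 1/3.
E[X^2 | X is even] = [4·1/12 + 16·1/12 + 144·1/6] / (1/3)
 = 77/3 / (1/3)
 = 77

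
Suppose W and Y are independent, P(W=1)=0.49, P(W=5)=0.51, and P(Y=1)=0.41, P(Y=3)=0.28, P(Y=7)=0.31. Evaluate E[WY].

10.3968

E[WY] = Σ_w Σ_y wy · P(W=w)P(Y=y)
 = 1·0.2009 + 3·0.1372 + 7·0.1519 + 5·0.2091 + 15·0.1428 + 35·0.1581
 = 0.2009 + 0.4116 + 1.0633 + 1.0455 + 2.142 + 5.5335
 = 10.3968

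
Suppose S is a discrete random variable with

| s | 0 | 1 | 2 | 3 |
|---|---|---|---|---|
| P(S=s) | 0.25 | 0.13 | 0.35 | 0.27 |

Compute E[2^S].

E[2^S] = Σ 2^s·P(S=s)
 = 1·0.25 + 2·0.13 + 4·0.35 + 8·0.27
 = 0.25 + 0.26 + 1.4 + 2.16
 = 4.07

4.07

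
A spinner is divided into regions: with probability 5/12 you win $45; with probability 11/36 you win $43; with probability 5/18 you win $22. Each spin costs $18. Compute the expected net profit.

E[payout] = 45·5/12 + 43·11/36 + 22·5/18
 = 75/4 + 473/36 + 55/9
 = 38
Net = 38 - 18 = 20

20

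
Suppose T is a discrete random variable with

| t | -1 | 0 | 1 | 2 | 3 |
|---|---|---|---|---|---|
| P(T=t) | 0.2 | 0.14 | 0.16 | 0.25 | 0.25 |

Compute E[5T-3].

E[5T-3] = Σ (5t-3)·P(T=t)
 = (-8)·0.2 + (-3)·0.14 + 2·0.16 + 7·0.25 + 12·0.25
 = (-1.6) + (-0.42) + 0.32 + 1.75 + 3
 = 3.05

3.05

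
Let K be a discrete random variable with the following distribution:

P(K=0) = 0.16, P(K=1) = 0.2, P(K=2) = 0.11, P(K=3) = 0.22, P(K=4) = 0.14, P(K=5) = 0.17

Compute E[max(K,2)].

E[max(K,2)] = Σ max(k,2)·P(K=k)
 = 2·0.16 + 2·0.2 + 2·0.11 + 3·0.22 + 4·0.14 + 5·0.17
 = 0.32 + 0.4 + 0.22 + 0.66 + 0.56 + 0.85
 = 3.01

3.01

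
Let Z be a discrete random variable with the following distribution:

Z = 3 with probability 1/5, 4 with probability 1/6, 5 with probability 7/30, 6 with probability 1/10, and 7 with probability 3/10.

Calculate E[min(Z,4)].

E[min(Z,4)] = Σ min(z,4)·P(Z=z)
 = 3·1/5 + 4·1/6 + 4·7/30 + 4·1/10 + 4·3/10
 = 3/5 + 2/3 + 14/15 + 2/5 + 6/5
 = 19/5

3.8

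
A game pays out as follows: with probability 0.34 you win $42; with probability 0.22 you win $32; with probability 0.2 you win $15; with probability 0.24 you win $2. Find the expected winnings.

24.8

E[payout] = 42·0.34 + 32·0.22 + 15·0.2 + 2·0.24
 = 14.28 + 7.04 + 3 + 0.48
 = 24.8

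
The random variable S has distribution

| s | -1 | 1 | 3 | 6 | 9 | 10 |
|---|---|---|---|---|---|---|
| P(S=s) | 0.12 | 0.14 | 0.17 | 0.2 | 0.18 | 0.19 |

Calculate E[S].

E[S] = Σ s·P(S=s)
 = (-1)·0.12 + 1·0.14 + 3·0.17 + 6·0.2 + 9·0.18 + 10·0.19
 = (-0.12) + 0.14 + 0.51 + 1.2 + 1.62 + 1.9
 = 5.25

5.25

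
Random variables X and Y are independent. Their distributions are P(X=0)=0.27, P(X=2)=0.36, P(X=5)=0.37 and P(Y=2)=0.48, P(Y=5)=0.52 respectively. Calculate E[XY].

9.1492

E[XY] = Σ_x Σ_y xy · P(X=x)P(Y=y)
 = 0·0.1296 + 0·0.1404 + 4·0.1728 + 10·0.1872 + 10·0.1776 + 25·0.1924
 = 0 + 0 + 0.6912 + 1.872 + 1.776 + 4.81
 = 9.1492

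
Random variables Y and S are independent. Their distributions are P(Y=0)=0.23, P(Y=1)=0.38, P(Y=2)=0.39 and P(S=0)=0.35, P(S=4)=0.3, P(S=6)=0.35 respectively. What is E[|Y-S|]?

2.952

E[|Y-S|] = Σ_y Σ_s |y-s| · P(Y=y)P(S=s)
 = 0·0.0805 + 4·0.069 + 6·0.0805 + 1·0.133 + 3·0.114 + 5·0.133 + 2·0.1365 + 2·0.117 + 4·0.1365
 = 0 + 0.276 + 0.483 + 0.133 + 0.342 + 0.665 + 0.273 + 0.234 + 0.546
 = 2.952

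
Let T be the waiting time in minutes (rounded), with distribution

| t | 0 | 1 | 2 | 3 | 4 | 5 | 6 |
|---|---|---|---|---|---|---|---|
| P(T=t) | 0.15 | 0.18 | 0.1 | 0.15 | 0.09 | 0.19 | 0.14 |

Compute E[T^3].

64.78

E[T^3] = Σ t^3·P(T=t)
 = 0·0.15 + 1·0.18 + 8·0.1 + 27·0.15 + 64·0.09 + 125·0.19 + 216·0.14
 = 0 + 0.18 + 0.8 + 4.05 + 5.76 + 23.75 + 30.24
 = 64.78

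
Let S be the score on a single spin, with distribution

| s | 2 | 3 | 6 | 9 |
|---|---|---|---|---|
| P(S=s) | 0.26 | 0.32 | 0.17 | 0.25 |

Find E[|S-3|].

E[|S-3|] = Σ |s-3|·P(S=s)
 = 1·0.26 + 0·0.32 + 3·0.17 + 6·0.25
 = 0.26 + 0 + 0.51 + 1.5
 = 2.27

2.27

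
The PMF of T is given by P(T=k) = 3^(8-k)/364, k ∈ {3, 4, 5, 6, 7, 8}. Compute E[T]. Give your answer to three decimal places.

E[T] = Σ t·P(T=t)
 = 3·243/364 + 4·81/364 + 5·27/364 + 6·9/364 + 7·3/364 + 8·1/364
 = 729/364 + 81/91 + 135/364 + 27/182 + 3/52 + 2/91
 = 1271/364

3.492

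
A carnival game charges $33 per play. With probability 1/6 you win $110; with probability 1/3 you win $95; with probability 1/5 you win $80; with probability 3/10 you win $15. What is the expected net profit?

37.5

E[payout] = 110·1/6 + 95·1/3 + 80·1/5 + 15·3/10
 = 55/3 + 95/3 + 16 + 9/2
 = 141/2
Net = 141/2 - 33 = 75/2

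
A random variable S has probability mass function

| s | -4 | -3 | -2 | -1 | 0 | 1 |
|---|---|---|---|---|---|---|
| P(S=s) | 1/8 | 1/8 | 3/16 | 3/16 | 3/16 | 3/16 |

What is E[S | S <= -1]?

P(S <= -1) = 1/8 + 1/8 + 3/16 + 3/16 = 5/8.
E[S | S <= -1] = [(-4)·1/8 + (-3)·1/8 + (-2)·3/16 + (-1)·3/16] / (5/8)
 = -23/16 / (5/8)
 = -23/10

-2.3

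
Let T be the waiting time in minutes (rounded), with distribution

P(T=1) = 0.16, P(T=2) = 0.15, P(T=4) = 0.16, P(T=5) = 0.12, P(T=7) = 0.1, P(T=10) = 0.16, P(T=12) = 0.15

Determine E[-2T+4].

E[-2T+4] = Σ (-2t+4)·P(T=t)
 = 2·0.16 + 0·0.15 + (-4)·0.16 + (-6)·0.12 + (-10)·0.1 + (-16)·0.16 + (-20)·0.15
 = 0.32 + 0 + (-0.64) + (-0.72) + (-1) + (-2.56) + (-3)
 = -7.6

-7.6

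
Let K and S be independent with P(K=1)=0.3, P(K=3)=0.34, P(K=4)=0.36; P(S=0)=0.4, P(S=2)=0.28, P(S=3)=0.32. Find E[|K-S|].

E[|K-S|] = Σ_k Σ_s |k-s| · P(K=k)P(S=s)
 = 1·0.12 + 1·0.084 + 2·0.096 + 3·0.136 + 1·0.0952 + 0·0.1088 + 4·0.144 + 2·0.1008 + 1·0.1152
 = 0.12 + 0.084 + 0.192 + 0.408 + 0.0952 + 0 + 0.576 + 0.2016 + 0.1152
 = 1.792

1.792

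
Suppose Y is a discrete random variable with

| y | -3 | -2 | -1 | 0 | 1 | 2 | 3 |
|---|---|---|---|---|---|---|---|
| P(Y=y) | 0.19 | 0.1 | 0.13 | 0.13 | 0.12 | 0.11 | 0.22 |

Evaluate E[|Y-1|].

2

E[|Y-1|] = Σ |y-1|·P(Y=y)
 = 4·0.19 + 3·0.1 + 2·0.13 + 1·0.13 + 0·0.12 + 1·0.11 + 2·0.22
 = 0.76 + 0.3 + 0.26 + 0.13 + 0 + 0.11 + 0.44
 = 2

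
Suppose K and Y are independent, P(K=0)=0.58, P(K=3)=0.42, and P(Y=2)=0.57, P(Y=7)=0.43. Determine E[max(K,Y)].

4.3894

E[max(K,Y)] = Σ_k Σ_y max(k,y) · P(K=k)P(Y=y)
 = 2·0.3306 + 7·0.2494 + 3·0.2394 + 7·0.1806
 = 0.6612 + 1.7458 + 0.7182 + 1.2642
 = 4.3894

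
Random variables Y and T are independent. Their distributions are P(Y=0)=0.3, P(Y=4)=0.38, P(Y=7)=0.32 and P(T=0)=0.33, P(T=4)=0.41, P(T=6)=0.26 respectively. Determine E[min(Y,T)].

E[min(Y,T)] = Σ_y Σ_t min(y,t) · P(Y=y)P(T=t)
 = 0·0.099 + 0·0.123 + 0·0.078 + 0·0.1254 + 4·0.1558 + 4·0.0988 + 0·0.1056 + 4·0.1312 + 6·0.0832
 = 0 + 0 + 0 + 0 + 0.6232 + 0.3952 + 0 + 0.5248 + 0.4992
 = 2.0424

2.0424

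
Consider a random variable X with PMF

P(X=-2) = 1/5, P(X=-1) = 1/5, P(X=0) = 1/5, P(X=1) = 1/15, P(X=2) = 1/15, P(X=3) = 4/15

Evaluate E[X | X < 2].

P(X < 2) = 1/5 + 1/5 + 1/5 + 1/15 = 2/3.
E[X | X < 2] = [(-2)·1/5 + (-1)·1/5 + 0·1/5 + 1·1/15] / (2/3)
 = -8/15 / (2/3)
 = -4/5

-0.8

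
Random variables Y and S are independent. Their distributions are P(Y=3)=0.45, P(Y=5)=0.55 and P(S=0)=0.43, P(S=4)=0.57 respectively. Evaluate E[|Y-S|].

E[|Y-S|] = Σ_y Σ_s |y-s| · P(Y=y)P(S=s)
 = 3·0.1935 + 1·0.2565 + 5·0.2365 + 1·0.3135
 = 0.5805 + 0.2565 + 1.1825 + 0.3135
 = 2.333

2.333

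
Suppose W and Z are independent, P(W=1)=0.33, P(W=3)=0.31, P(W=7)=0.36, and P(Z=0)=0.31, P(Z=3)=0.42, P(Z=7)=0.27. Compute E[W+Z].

E[W+Z] = Σ_w Σ_z (w+z) · P(W=w)P(Z=z)
 = 1·0.1023 + 4·0.1386 + 8·0.0891 + 3·0.0961 + 6·0.1302 + 10·0.0837 + 7·0.1116 + 10·0.1512 + 14·0.0972
 = 0.1023 + 0.5544 + 0.7128 + 0.2883 + 0.7812 + 0.837 + 0.7812 + 1.512 + 1.3608
 = 6.93

6.93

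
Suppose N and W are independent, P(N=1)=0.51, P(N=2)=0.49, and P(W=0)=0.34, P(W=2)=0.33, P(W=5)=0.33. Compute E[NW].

E[NW] = Σ_n Σ_w nw · P(N=n)P(W=w)
 = 0·0.1734 + 2·0.1683 + 5·0.1683 + 0·0.1666 + 4·0.1617 + 10·0.1617
 = 0 + 0.3366 + 0.8415 + 0 + 0.6468 + 1.617
 = 3.4419

3.4419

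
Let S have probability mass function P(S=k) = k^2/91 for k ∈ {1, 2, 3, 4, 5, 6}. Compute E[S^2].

E[S^2] = Σ s^2·P(S=s)
 = 1·1/91 + 4·4/91 + 9·9/91 + 16·16/91 + 25·25/91 + 36·36/91
 = 1/91 + 16/91 + 81/91 + 256/91 + 625/91 + 1296/91
 = 25

25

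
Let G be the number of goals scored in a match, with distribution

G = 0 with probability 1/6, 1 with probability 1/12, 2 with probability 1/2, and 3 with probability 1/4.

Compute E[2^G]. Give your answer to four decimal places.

E[2^G] = Σ 2^g·P(G=g)
 = 1·1/6 + 2·1/12 + 4·1/2 + 8·1/4
 = 1/6 + 1/6 + 2 + 2
 = 13/3

4.3333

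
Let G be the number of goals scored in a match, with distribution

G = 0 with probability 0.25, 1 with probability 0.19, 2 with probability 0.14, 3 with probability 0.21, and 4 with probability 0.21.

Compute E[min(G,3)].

E[min(G,3)] = Σ min(g,3)·P(G=g)
 = 0·0.25 + 1·0.19 + 2·0.14 + 3·0.21 + 3·0.21
 = 0 + 0.19 + 0.28 + 0.63 + 0.63
 = 1.73

1.73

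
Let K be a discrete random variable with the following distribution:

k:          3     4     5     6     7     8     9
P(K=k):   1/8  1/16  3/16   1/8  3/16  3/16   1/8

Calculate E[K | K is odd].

6

P(K is odd) = 1/8 + 3/16 + 3/16 + 1/8 = 5/8.
E[K | K is odd] = [3·1/8 + 5·3/16 + 7·3/16 + 9·1/8] / (5/8)
 = 15/4 / (5/8)
 = 6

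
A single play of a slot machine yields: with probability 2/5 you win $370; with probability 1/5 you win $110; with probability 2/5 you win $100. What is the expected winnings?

210

E[payout] = 370·2/5 + 110·1/5 + 100·2/5
 = 148 + 22 + 40
 = 210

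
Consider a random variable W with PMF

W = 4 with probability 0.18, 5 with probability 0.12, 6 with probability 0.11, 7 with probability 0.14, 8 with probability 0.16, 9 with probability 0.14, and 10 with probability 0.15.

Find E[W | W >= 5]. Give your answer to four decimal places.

7.6585

P(W >= 5) = 0.12 + 0.11 + 0.14 + 0.16 + 0.14 + 0.15 = 0.82.
E[W | W >= 5] = [5·0.12 + 6·0.11 + 7·0.14 + 8·0.16 + 9·0.14 + 10·0.15] / 0.82
 = 6.28 / 0.82
 = 314/41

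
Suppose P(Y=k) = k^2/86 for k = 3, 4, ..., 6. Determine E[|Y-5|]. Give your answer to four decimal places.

E[|Y-5|] = Σ |y-5|·P(Y=y)
 = 2·9/86 + 1·8/43 + 0·25/86 + 1·18/43
 = 9/43 + 8/43 + 0 + 18/43
 = 35/43

0.8140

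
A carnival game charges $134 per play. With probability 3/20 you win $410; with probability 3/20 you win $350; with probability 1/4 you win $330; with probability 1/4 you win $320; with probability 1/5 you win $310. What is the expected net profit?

E[payout] = 410·3/20 + 350·3/20 + 330·1/4 + 320·1/4 + 310·1/5
 = 123/2 + 105/2 + 165/2 + 80 + 62
 = 677/2
Net = 677/2 - 134 = 409/2

204.5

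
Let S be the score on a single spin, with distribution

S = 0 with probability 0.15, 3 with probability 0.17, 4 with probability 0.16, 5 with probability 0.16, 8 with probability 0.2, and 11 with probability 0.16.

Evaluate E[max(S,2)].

E[max(S,2)] = Σ max(s,2)·P(S=s)
 = 2·0.15 + 3·0.17 + 4·0.16 + 5·0.16 + 8·0.2 + 11·0.16
 = 0.3 + 0.51 + 0.64 + 0.8 + 1.6 + 1.76
 = 5.61

5.61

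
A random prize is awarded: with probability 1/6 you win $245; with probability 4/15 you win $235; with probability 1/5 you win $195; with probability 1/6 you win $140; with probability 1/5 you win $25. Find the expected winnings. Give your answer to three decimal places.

170.833

E[payout] = 245·1/6 + 235·4/15 + 195·1/5 + 140·1/6 + 25·1/5
 = 245/6 + 188/3 + 39 + 70/3 + 5
 = 1025/6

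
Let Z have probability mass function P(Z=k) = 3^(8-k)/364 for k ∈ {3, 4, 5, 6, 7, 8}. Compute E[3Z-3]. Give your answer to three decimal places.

7.475

E[3Z-3] = Σ (3z-3)·P(Z=z)
 = 6·243/364 + 9·81/364 + 12·27/364 + 15·9/364 + 18·3/364 + 21·1/364
 = 729/182 + 729/364 + 81/91 + 135/364 + 27/182 + 3/52
 = 2721/364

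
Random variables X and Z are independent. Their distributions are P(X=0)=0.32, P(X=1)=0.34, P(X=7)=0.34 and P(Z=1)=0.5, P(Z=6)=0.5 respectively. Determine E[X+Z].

E[X+Z] = Σ_x Σ_z (x+z) · P(X=x)P(Z=z)
 = 1·0.16 + 6·0.16 + 2·0.17 + 7·0.17 + 8·0.17 + 13·0.17
 = 0.16 + 0.96 + 0.34 + 1.19 + 1.36 + 2.21
 = 6.22

6.22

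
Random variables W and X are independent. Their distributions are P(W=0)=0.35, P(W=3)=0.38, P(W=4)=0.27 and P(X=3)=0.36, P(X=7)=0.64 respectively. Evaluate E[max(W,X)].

E[max(W,X)] = Σ_w Σ_x max(w,x) · P(W=w)P(X=x)
 = 3·0.126 + 7·0.224 + 3·0.1368 + 7·0.2432 + 4·0.0972 + 7·0.1728
 = 0.378 + 1.568 + 0.4104 + 1.7024 + 0.3888 + 1.2096
 = 5.6572

5.6572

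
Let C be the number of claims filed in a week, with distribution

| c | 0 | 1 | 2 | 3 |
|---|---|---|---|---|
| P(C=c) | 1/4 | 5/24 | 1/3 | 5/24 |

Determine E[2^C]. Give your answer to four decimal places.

E[2^C] = Σ 2^c·P(C=c)
 = 1·1/4 + 2·5/24 + 4·1/3 + 8·5/24
 = 1/4 + 5/12 + 4/3 + 5/3
 = 11/3

3.6667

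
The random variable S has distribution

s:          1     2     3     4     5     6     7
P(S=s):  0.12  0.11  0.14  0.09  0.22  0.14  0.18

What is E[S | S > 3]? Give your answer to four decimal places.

5.6508

P(S > 3) = 0.09 + 0.22 + 0.14 + 0.18 = 0.63.
E[S | S > 3] = [4·0.09 + 5·0.22 + 6·0.14 + 7·0.18] / 0.63
 = 3.56 / 0.63
 = 356/63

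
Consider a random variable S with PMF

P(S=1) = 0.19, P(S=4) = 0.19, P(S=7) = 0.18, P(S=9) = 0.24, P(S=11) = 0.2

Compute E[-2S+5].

-8.14

E[-2S+5] = Σ (-2s+5)·P(S=s)
 = 3·0.19 + (-3)·0.19 + (-9)·0.18 + (-13)·0.24 + (-17)·0.2
 = 0.57 + (-0.57) + (-1.62) + (-3.12) + (-3.4)
 = -8.14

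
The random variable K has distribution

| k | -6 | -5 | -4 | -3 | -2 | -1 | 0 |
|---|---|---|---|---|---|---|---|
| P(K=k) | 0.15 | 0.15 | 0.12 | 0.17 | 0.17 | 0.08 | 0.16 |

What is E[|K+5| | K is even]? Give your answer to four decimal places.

P(K is even) = 0.15 + 0.12 + 0.17 + 0.16 = 0.6.
E[|K+5| | K is even] = [1·0.15 + 1·0.12 + 3·0.17 + 5·0.16] / 0.6
 = 1.58 / 0.6
 = 79/30

2.6333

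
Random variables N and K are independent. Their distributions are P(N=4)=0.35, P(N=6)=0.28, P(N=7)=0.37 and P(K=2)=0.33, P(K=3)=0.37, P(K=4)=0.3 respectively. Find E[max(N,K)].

E[max(N,K)] = Σ_n Σ_k max(n,k) · P(N=n)P(K=k)
 = 4·0.1155 + 4·0.1295 + 4·0.105 + 6·0.0924 + 6·0.1036 + 6·0.084 + 7·0.1221 + 7·0.1369 + 7·0.111
 = 0.462 + 0.518 + 0.42 + 0.5544 + 0.6216 + 0.504 + 0.8547 + 0.9583 + 0.777
 = 5.67

5.67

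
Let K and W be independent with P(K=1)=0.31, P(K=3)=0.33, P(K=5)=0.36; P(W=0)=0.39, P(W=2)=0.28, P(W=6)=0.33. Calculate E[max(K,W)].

4.1438

E[max(K,W)] = Σ_k Σ_w max(k,w) · P(K=k)P(W=w)
 = 1·0.1209 + 2·0.0868 + 6·0.1023 + 3·0.1287 + 3·0.0924 + 6·0.1089 + 5·0.1404 + 5·0.1008 + 6·0.1188
 = 0.1209 + 0.1736 + 0.6138 + 0.3861 + 0.2772 + 0.6534 + 0.702 + 0.504 + 0.7128
 = 4.1438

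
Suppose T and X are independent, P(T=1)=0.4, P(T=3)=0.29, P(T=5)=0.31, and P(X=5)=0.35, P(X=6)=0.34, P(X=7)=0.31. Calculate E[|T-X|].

3.14

E[|T-X|] = Σ_t Σ_x |t-x| · P(T=t)P(X=x)
 = 4·0.14 + 5·0.136 + 6·0.124 + 2·0.1015 + 3·0.0986 + 4·0.0899 + 0·0.1085 + 1·0.1054 + 2·0.0961
 = 0.56 + 0.68 + 0.744 + 0.203 + 0.2958 + 0.3596 + 0 + 0.1054 + 0.1922
 = 3.14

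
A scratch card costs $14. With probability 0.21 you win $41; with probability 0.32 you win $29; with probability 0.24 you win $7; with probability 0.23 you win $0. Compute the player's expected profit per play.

5.57

E[payout] = 41·0.21 + 29·0.32 + 7·0.24 + 0·0.23
 = 8.61 + 9.28 + 1.68 + 0
 = 19.57
Net = 19.57 - 14 = 5.57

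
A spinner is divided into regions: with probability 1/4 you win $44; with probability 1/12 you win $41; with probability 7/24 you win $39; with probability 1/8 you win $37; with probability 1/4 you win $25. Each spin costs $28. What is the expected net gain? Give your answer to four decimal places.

8.6667

E[payout] = 44·1/4 + 41·1/12 + 39·7/24 + 37·1/8 + 25·1/4
 = 11 + 41/12 + 91/8 + 37/8 + 25/4
 = 110/3
Net = 110/3 - 28 = 26/3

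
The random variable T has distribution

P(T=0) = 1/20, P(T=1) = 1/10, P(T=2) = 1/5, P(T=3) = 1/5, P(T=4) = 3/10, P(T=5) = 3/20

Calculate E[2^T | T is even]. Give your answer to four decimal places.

10.2727

P(T is even) = 1/20 + 1/5 + 3/10 = 11/20.
E[2^T | T is even] = [1·1/20 + 4·1/5 + 16·3/10] / (11/20)
 = 113/20 / (11/20)
 = 113/11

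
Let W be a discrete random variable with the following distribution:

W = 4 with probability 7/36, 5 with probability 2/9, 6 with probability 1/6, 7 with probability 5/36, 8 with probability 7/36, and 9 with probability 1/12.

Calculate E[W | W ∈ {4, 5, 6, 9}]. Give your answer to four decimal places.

P(W ∈ {4, 5, 6, 9}) = 7/36 + 2/9 + 1/6 + 1/12 = 2/3.
E[W | W ∈ {4, 5, 6, 9}] = [4·7/36 + 5·2/9 + 6·1/6 + 9·1/12] / (2/3)
 = 131/36 / (2/3)
 = 131/24

5.4583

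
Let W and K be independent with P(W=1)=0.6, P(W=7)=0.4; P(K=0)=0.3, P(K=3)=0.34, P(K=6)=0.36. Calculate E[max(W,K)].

E[max(W,K)] = Σ_w Σ_k max(w,k) · P(W=w)P(K=k)
 = 1·0.18 + 3·0.204 + 6·0.216 + 7·0.12 + 7·0.136 + 7·0.144
 = 0.18 + 0.612 + 1.296 + 0.84 + 0.952 + 1.008
 = 4.888

4.888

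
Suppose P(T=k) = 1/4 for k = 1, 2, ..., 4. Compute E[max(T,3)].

3.25

E[max(T,3)] = Σ max(t,3)·P(T=t)
 = 3·1/4 + 3·1/4 + 3·1/4 + 4·1/4
 = 3/4 + 3/4 + 3/4 + 1
 = 13/4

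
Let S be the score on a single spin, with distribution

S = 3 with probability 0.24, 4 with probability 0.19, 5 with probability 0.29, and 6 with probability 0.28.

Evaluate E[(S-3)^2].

3.87

E[(S-3)^2] = Σ (s-3)^2·P(S=s)
 = 0·0.24 + 1·0.19 + 4·0.29 + 9·0.28
 = 0 + 0.19 + 1.16 + 2.52
 = 3.87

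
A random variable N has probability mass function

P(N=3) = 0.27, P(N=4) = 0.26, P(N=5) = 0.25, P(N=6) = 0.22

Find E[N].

4.42

E[N] = Σ n·P(N=n)
 = 3·0.27 + 4·0.26 + 5·0.25 + 6·0.22
 = 0.81 + 1.04 + 1.25 + 1.32
 = 4.42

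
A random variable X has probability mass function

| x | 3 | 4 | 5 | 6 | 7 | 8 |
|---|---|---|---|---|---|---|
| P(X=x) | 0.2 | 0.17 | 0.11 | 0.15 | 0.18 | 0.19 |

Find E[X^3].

E[X^3] = Σ x^3·P(X=x)
 = 27·0.2 + 64·0.17 + 125·0.11 + 216·0.15 + 343·0.18 + 512·0.19
 = 5.4 + 10.88 + 13.75 + 32.4 + 61.74 + 97.28
 = 221.45

221.45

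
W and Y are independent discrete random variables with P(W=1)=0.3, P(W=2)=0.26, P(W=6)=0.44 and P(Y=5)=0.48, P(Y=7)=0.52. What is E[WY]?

20.8984

E[WY] = Σ_w Σ_y wy · P(W=w)P(Y=y)
 = 5·0.144 + 7·0.156 + 10·0.1248 + 14·0.1352 + 30·0.2112 + 42·0.2288
 = 0.72 + 1.092 + 1.248 + 1.8928 + 6.336 + 9.6096
 = 20.8984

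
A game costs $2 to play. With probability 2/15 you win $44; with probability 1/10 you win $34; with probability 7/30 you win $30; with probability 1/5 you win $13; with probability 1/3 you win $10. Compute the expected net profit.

20.2

E[payout] = 44·2/15 + 34·1/10 + 30·7/30 + 13·1/5 + 10·1/3
 = 88/15 + 17/5 + 7 + 13/5 + 10/3
 = 111/5
Net = 111/5 - 2 = 101/5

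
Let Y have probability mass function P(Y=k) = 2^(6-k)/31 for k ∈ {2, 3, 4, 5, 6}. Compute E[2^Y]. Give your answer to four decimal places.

10.3226

E[2^Y] = Σ 2^y·P(Y=y)
 = 4·16/31 + 8·8/31 + 16·4/31 + 32·2/31 + 64·1/31
 = 64/31 + 64/31 + 64/31 + 64/31 + 64/31
 = 320/31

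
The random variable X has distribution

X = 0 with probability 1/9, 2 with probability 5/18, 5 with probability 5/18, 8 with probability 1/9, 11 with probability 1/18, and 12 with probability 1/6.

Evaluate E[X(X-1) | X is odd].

35

P(X is odd) = 5/18 + 1/18 = 1/3.
E[X(X-1) | X is odd] = [20·5/18 + 110·1/18] / (1/3)
 = 35/3 / (1/3)
 = 35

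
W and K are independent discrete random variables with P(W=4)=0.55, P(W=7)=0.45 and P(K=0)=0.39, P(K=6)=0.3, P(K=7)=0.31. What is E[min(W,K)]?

3.1285

E[min(W,K)] = Σ_w Σ_k min(w,k) · P(W=w)P(K=k)
 = 0·0.2145 + 4·0.165 + 4·0.1705 + 0·0.1755 + 6·0.135 + 7·0.1395
 = 0 + 0.66 + 0.682 + 0 + 0.81 + 0.9765
 = 3.1285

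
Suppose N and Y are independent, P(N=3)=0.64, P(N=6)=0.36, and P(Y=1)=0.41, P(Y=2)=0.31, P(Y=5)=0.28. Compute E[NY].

E[NY] = Σ_n Σ_y ny · P(N=n)P(Y=y)
 = 3·0.2624 + 6·0.1984 + 15·0.1792 + 6·0.1476 + 12·0.1116 + 30·0.1008
 = 0.7872 + 1.1904 + 2.688 + 0.8856 + 1.3392 + 3.024
 = 9.9144

9.9144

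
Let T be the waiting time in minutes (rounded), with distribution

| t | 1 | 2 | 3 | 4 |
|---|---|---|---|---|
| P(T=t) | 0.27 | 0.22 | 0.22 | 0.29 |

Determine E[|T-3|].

E[|T-3|] = Σ |t-3|·P(T=t)
 = 2·0.27 + 1·0.22 + 0·0.22 + 1·0.29
 = 0.54 + 0.22 + 0 + 0.29
 = 1.05

1.05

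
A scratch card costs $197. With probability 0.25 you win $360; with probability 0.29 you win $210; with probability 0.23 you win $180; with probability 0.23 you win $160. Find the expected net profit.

E[payout] = 360·0.25 + 210·0.29 + 180·0.23 + 160·0.23
 = 90 + 60.9 + 41.4 + 36.8
 = 229.1
Net = 229.1 - 197 = 32.1

32.1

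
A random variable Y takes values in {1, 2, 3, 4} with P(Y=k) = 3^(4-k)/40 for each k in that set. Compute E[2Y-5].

E[2Y-5] = Σ (2y-5)·P(Y=y)
 = (-3)·27/40 + (-1)·9/40 + 1·3/40 + 3·1/40
 = (-81/40) + (-9/40) + 3/40 + 3/40
 = -21/10

-2.1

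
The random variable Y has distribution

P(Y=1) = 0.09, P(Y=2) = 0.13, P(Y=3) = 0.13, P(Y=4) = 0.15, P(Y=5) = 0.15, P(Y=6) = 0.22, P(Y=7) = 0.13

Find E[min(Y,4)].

E[min(Y,4)] = Σ min(y,4)·P(Y=y)
 = 1·0.09 + 2·0.13 + 3·0.13 + 4·0.15 + 4·0.15 + 4·0.22 + 4·0.13
 = 0.09 + 0.26 + 0.39 + 0.6 + 0.6 + 0.88 + 0.52
 = 3.34

3.34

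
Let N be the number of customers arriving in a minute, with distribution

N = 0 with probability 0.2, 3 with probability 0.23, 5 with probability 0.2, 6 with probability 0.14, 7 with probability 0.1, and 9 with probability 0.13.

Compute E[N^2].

27.54

E[N^2] = Σ n^2·P(N=n)
 = 0·0.2 + 9·0.23 + 25·0.2 + 36·0.14 + 49·0.1 + 81·0.13
 = 0 + 2.07 + 5 + 5.04 + 4.9 + 10.53
 = 27.54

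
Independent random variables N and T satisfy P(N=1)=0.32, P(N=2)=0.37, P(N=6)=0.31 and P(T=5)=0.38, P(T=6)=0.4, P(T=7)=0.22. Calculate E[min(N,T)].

2.8022

E[min(N,T)] = Σ_n Σ_t min(n,t) · P(N=n)P(T=t)
 = 1·0.1216 + 1·0.128 + 1·0.0704 + 2·0.1406 + 2·0.148 + 2·0.0814 + 5·0.1178 + 6·0.124 + 6·0.0682
 = 0.1216 + 0.128 + 0.0704 + 0.2812 + 0.296 + 0.1628 + 0.589 + 0.744 + 0.4092
 = 2.8022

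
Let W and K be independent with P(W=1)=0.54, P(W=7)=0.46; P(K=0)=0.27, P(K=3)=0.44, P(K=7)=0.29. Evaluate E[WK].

12.596

E[WK] = Σ_w Σ_k wk · P(W=w)P(K=k)
 = 0·0.1458 + 3·0.2376 + 7·0.1566 + 0·0.1242 + 21·0.2024 + 49·0.1334
 = 0 + 0.7128 + 1.0962 + 0 + 4.2504 + 6.5366
 = 12.596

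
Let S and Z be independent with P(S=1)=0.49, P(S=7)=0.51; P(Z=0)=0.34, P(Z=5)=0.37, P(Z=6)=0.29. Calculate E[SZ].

14.5754

E[SZ] = Σ_s Σ_z sz · P(S=s)P(Z=z)
 = 0·0.1666 + 5·0.1813 + 6·0.1421 + 0·0.1734 + 35·0.1887 + 42·0.1479
 = 0 + 0.9065 + 0.8526 + 0 + 6.6045 + 6.2118
 = 14.5754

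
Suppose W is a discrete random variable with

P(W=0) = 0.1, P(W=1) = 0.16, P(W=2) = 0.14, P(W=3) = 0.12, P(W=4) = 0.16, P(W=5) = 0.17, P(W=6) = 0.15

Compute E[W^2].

E[W^2] = Σ w^2·P(W=w)
 = 0·0.1 + 1·0.16 + 4·0.14 + 9·0.12 + 16·0.16 + 25·0.17 + 36·0.15
 = 0 + 0.16 + 0.56 + 1.08 + 2.56 + 4.25 + 5.4
 = 14.01

14.01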